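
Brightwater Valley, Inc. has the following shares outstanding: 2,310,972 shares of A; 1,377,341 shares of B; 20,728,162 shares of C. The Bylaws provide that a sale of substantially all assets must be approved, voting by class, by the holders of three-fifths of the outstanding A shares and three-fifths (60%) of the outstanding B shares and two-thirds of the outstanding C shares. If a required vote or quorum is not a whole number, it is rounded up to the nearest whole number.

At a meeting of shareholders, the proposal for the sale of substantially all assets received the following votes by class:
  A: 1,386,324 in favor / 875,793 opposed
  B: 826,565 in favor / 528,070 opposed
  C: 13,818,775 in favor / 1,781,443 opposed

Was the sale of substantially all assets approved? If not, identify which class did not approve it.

A: 3/5 of 2310972 = 1386583.20, rounded up to 1386584; 1,386,584 required, 1,386,324 in favor — not approved.
B: 3/5 of 1377341 = 826404.60, rounded up to 826405; 826,405 required, 826,565 in favor — approved.
C: 2/3 of 20728162 = 13818774.67, rounded up to 13818775; 13,818,775 required, 13,818,775 in favor — approved.

Not approved — the A shares did not give the required vote.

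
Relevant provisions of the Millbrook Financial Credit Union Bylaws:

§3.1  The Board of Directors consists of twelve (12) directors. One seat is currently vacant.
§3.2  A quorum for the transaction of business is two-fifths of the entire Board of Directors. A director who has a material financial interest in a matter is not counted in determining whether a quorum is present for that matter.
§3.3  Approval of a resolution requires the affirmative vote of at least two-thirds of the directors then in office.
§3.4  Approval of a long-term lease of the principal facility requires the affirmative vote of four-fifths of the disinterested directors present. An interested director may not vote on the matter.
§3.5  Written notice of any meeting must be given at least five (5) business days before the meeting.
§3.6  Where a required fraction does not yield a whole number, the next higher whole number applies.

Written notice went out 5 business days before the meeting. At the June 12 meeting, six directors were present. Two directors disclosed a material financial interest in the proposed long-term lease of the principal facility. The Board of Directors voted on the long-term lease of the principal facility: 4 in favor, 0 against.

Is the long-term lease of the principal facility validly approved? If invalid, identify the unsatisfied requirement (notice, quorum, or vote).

Invalid — quorum requirement not satisfied.

Notice: 5 business days given; 5 required (5 ≥ 5). Satisfied.
Quorum: 6 present, but the 2 interested directors do not count, leaving 4. Quorum is 5. Not satisfied.
Vote: the long-term lease of the principal facility requires four-fifths of the disinterested directors present (6 − 2 = 4). 4/5 of 4 = 3.20, rounded up to 4, so 4 affirmative votes are needed; 4 voted in favor. Satisfied. (Moot — without a quorum no business can be validly transacted.)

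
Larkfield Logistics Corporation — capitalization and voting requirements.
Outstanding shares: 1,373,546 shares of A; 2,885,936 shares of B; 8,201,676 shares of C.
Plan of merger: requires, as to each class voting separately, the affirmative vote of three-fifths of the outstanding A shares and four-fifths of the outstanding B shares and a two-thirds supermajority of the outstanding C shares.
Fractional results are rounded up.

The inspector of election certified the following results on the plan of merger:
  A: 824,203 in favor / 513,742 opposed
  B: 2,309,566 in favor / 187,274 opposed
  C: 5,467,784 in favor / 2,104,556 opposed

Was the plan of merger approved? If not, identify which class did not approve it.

Approved — every class gave the required vote.

A: 3/5 of 1373546 = 824127.60, rounded up to 824128; 824,128 required, 824,203 in favor — approved.
B: 4/5 of 2885936 = 2308748.80, rounded up to 2308749; 2,308,749 required, 2,309,566 in favor — approved.
C: 2/3 of 8201676 = 5467784; 5,467,784 required, 5,467,784 in favor — approved.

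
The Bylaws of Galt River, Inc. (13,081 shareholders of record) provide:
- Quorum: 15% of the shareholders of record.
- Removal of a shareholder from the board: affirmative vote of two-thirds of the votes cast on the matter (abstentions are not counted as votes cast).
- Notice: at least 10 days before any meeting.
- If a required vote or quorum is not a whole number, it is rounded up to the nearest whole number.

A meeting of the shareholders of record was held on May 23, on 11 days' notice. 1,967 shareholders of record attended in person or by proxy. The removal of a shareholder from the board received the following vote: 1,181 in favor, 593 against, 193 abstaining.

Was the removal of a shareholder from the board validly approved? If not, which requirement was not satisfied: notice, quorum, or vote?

Invalid — vote requirement not satisfied.

Notice: 11 days given; 10 required. Satisfied.
Quorum: 15% of 13,081 = 1,962.15, rounded up to 1,963; 1,967 present. Satisfied.
Vote: requires two-thirds of the votes cast (1,967 − 193 abstaining = 1,774); 2/3 of 1774 = 1182.67, rounded up to 1183, so 1,183 needed; 1,181 in favor. Not satisfied.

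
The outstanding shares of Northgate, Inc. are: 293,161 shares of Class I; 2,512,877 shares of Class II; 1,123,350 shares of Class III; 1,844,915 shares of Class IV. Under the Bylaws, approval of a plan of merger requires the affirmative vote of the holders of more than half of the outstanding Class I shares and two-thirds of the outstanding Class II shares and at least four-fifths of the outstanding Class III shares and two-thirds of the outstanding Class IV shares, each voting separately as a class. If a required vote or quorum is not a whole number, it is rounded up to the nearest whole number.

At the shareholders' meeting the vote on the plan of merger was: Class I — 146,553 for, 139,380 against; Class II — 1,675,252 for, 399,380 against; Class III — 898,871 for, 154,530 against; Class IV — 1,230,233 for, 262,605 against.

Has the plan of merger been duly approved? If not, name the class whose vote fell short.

Not approved — the Class I shares did not give the required vote.

Class I: a majority of 293161 is 146581; 146,581 required, 146,553 in favor — not approved.
Class II: 2/3 of 2512877 = 1675251.33, rounded up to 1675252; 1,675,252 required, 1,675,252 in favor — approved.
Class III: 4/5 of 1123350 = 898680; 898,680 required, 898,871 in favor — approved.
Class IV: 2/3 of 1844915 = 1229943.33, rounded up to 1229944; 1,229,944 required, 1,230,233 in favor — approved.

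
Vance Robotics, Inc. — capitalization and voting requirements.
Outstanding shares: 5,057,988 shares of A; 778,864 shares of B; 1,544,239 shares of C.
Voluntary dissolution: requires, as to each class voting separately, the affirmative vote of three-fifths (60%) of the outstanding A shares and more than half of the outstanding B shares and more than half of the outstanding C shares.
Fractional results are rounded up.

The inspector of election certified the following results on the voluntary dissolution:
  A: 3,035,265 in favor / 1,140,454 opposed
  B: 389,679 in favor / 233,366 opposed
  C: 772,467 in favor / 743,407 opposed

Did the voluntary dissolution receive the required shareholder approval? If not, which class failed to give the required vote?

A: 3/5 of 5057988 = 3034792.80, rounded up to 3034793; 3,034,793 required, 3,035,265 in favor — approved.
B: a majority of 778864 is 389433; 389,433 required, 389,679 in favor — approved.
C: a majority of 1544239 is 772120; 772,120 required, 772,467 in favor — approved.

Approved — every class gave the required vote.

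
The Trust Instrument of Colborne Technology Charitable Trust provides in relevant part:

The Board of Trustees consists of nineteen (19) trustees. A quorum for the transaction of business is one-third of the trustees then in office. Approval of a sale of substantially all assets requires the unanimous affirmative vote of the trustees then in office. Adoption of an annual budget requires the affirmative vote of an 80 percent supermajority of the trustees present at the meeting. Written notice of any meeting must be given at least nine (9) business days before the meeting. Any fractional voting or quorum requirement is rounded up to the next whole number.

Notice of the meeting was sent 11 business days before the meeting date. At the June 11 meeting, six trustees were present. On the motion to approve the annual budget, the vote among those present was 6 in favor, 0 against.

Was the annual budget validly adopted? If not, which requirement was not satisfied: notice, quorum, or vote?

Invalid — quorum requirement not satisfied.

Notice: 11 business days given; 9 required (11 ≥ 9). Satisfied.
Quorum: 6 present; quorum is 7. Not satisfied.
Vote: the annual budget requires four-fifths of the trustees present (6). 4/5 of 6 = 4.80, rounded up to 5, so 5 affirmative votes are needed; 6 voted in favor. Satisfied. (Moot — without a quorum no business can be validly transacted.)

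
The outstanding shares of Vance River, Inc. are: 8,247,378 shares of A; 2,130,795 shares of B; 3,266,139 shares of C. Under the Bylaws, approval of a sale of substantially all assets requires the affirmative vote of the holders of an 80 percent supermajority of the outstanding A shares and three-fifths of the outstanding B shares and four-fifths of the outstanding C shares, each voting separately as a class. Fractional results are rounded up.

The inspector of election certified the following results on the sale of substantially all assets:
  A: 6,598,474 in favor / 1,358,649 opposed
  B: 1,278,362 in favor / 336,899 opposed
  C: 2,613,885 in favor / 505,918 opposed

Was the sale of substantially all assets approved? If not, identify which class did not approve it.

A: 4/5 of 8247378 = 6597902.40, rounded up to 6597903; 6,597,903 required, 6,598,474 in favor — approved.
B: 3/5 of 2130795 = 1278477; 1,278,477 required, 1,278,362 in favor — not approved.
C: 4/5 of 3266139 = 2612911.20, rounded up to 2612912; 2,612,912 required, 2,613,885 in favor — approved.

Not approved — the B shares did not give the required vote.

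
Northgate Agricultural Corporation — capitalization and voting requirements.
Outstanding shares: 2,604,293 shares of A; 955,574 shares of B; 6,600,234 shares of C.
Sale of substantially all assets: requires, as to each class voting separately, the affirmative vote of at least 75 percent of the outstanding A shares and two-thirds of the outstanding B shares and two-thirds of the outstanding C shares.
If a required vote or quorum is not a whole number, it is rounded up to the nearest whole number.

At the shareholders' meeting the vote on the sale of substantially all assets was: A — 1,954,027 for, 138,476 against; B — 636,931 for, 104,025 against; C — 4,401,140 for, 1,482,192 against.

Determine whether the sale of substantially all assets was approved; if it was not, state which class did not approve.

A: 3/4 of 2604293 = 1953219.75, rounded up to 1953220; 1,953,220 required, 1,954,027 in favor — approved.
B: 2/3 of 955574 = 637049.33, rounded up to 637050; 637,050 required, 636,931 in favor — not approved.
C: 2/3 of 6600234 = 4400156; 4,400,156 required, 4,401,140 in favor — approved.

Not approved — the B shares did not give the required vote.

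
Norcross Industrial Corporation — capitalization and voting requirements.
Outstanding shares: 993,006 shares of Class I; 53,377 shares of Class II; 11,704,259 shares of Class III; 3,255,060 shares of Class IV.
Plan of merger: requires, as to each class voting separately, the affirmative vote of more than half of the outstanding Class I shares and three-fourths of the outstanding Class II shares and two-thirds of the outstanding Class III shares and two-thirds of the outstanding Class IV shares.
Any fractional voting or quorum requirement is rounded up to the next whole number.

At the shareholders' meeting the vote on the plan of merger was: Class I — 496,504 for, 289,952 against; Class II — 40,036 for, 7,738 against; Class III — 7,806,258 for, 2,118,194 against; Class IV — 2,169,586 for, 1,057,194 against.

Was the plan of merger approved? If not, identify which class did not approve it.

Class I: a majority of 993006 is 496504; 496,504 required, 496,504 in favor — approved.
Class II: 3/4 of 53377 = 40032.75, rounded up to 40033; 40,033 required, 40,036 in favor — approved.
Class III: 2/3 of 11704259 = 7802839.33, rounded up to 7802840; 7,802,840 required, 7,806,258 in favor — approved.
Class IV: 2/3 of 3255060 = 2170040; 2,170,040 required, 2,169,586 in favor — not approved.

Not approved — the Class IV shares did not give the required vote.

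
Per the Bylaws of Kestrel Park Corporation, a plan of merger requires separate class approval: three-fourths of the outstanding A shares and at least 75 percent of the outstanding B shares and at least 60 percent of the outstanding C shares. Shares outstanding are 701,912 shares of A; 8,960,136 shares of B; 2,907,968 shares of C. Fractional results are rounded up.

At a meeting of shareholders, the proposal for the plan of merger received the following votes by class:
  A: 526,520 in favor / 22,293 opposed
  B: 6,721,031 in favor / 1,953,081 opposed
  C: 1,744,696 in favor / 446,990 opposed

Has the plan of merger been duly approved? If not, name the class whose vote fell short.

Not approved — the C shares did not give the required vote.

A: 3/4 of 701912 = 526434; 526,434 required, 526,520 in favor — approved.
B: 3/4 of 8960136 = 6720102; 6,720,102 required, 6,721,031 in favor — approved.
C: 3/5 of 2907968 = 1744780.80, rounded up to 1744781; 1,744,781 required, 1,744,696 in favor — not approved.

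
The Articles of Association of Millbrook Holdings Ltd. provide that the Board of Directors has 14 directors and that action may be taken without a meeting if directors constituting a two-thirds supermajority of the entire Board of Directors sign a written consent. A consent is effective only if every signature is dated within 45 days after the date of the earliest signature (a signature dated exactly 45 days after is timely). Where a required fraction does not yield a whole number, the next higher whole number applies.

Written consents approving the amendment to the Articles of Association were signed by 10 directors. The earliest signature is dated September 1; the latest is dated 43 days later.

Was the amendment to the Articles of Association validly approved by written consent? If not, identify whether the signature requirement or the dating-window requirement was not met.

Effective — both the signature and dating-window requirements are satisfied.

Signatures required: a two-thirds supermajority of 14 — 2/3 of 14 = 9.33, rounded up to 10, so 10 needed; 10 signed. Sufficient.
Dating window: the latest signature is 43 days after the earliest; the limit is 45 days. Within the window.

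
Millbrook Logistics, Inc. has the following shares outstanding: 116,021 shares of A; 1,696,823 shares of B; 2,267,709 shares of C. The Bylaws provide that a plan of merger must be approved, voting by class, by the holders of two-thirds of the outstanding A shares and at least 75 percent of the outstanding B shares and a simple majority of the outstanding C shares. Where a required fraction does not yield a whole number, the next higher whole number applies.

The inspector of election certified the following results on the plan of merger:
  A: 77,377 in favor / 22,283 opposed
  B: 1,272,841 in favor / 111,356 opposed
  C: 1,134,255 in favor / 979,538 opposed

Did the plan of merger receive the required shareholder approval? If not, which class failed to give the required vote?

Approved — every class gave the required vote.

A: 2/3 of 116021 = 77347.33, rounded up to 77348; 77,348 required, 77,377 in favor — approved.
B: 3/4 of 1696823 = 1272617.25, rounded up to 1272618; 1,272,618 required, 1,272,841 in favor — approved.
C: a majority of 2267709 is 1133855; 1,133,855 required, 1,134,255 in favor — approved.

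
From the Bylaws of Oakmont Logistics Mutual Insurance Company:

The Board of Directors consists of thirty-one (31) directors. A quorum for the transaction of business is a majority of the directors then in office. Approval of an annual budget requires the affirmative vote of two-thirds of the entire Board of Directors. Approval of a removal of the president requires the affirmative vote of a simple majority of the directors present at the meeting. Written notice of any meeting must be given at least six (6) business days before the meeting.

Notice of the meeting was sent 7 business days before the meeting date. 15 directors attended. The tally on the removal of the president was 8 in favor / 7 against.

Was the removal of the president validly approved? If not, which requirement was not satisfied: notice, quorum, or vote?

Invalid — quorum requirement not satisfied.

Notice: 7 business days given; 6 required (7 ≥ 6). Satisfied.
Quorum: 15 present; quorum is 16. Not satisfied.
Vote: the removal of the president requires a majority of the directors present (15). A majority of 15 is 8, so 8 affirmative votes are needed; 8 voted in favor. Satisfied. (Moot — without a quorum no business can be validly transacted.)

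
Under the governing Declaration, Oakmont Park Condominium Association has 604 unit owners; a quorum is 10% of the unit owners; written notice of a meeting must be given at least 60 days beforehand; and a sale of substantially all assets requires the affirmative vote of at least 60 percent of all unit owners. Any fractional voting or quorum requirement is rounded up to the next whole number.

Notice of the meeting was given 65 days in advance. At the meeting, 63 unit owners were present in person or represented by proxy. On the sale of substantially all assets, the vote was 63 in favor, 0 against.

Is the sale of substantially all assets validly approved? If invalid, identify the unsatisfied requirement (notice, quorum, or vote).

Invalid — vote requirement not satisfied.

Notice: 65 days given; 60 required. Satisfied.
Quorum: 10% of 604 = 60.40, rounded up to 61; 63 present. Satisfied.
Vote: requires three-fifths of all unit owners (604); 3/5 of 604 = 362.40, rounded up to 363, so 363 needed; 63 in favor. Not satisfied.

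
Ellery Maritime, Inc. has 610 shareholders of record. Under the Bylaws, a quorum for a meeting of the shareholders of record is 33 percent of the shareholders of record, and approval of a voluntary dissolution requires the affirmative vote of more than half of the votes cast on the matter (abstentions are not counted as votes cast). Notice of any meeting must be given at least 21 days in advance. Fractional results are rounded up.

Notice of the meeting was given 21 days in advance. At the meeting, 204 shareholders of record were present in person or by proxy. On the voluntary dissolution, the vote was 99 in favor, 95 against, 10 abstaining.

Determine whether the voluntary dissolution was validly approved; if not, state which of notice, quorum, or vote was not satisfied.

Notice: 21 days given; 21 required. Satisfied.
Quorum: 33% of 610 = 201.30, rounded up to 202; 204 present. Satisfied.
Vote: requires a majority of the votes cast (204 − 10 abstaining = 194); a majority of 194 is 98, so 98 needed; 99 in favor. Satisfied.

Valid — all requirements satisfied.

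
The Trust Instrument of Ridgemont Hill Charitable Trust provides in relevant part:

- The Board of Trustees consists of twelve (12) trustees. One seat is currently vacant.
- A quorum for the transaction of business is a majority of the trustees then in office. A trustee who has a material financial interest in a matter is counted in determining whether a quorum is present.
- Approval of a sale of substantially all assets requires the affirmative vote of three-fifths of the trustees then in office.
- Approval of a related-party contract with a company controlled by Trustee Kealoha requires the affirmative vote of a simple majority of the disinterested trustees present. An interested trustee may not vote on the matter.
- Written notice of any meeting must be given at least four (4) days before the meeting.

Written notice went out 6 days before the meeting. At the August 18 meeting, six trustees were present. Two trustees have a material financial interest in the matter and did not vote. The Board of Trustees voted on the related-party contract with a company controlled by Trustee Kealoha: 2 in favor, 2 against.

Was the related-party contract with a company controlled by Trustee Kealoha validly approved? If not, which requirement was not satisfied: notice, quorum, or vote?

Notice: 6 days given; 4 required (6 ≥ 4). Satisfied.
Quorum: 6 present (interested trustees count toward quorum); quorum is 6. Satisfied.
Vote: the related-party contract with a company controlled by Trustee Kealoha requires a majority of the disinterested trustees present (6 − 2 = 4). A majority of 4 is 3, so 3 affirmative votes are needed; 2 voted in favor. Not satisfied.

Invalid — vote requirement not satisfied.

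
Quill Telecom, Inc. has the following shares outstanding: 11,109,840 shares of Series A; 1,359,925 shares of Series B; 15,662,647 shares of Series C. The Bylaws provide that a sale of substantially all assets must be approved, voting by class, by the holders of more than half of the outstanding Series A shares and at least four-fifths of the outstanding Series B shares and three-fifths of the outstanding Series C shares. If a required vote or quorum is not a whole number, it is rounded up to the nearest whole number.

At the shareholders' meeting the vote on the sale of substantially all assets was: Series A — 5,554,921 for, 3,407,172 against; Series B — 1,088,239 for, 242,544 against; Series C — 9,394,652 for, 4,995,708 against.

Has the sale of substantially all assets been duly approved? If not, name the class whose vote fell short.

Series A: a majority of 11109840 is 5554921; 5,554,921 required, 5,554,921 in favor — approved.
Series B: 4/5 of 1359925 = 1087940; 1,087,940 required, 1,088,239 in favor — approved.
Series C: 3/5 of 15662647 = 9397588.20, rounded up to 9397589; 9,397,589 required, 9,394,652 in favor — not approved.

Not approved — the Series C shares did not give the required vote.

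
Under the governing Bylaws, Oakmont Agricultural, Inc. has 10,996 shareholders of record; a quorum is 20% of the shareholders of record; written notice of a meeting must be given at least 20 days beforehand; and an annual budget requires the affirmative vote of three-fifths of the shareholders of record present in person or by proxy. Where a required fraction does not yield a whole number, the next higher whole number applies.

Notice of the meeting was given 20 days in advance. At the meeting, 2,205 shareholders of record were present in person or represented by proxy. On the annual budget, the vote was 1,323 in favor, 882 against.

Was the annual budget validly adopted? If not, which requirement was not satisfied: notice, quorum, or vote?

Notice: 20 days given; 20 required. Satisfied.
Quorum: 20% of 10,996 = 2,199.20, rounded up to 2,200; 2,205 present. Satisfied.
Vote: requires three-fifths of those present (2,205); 3/5 of 2205 = 1323, so 1,323 needed; 1,323 in favor. Satisfied.

Valid — all requirements satisfied.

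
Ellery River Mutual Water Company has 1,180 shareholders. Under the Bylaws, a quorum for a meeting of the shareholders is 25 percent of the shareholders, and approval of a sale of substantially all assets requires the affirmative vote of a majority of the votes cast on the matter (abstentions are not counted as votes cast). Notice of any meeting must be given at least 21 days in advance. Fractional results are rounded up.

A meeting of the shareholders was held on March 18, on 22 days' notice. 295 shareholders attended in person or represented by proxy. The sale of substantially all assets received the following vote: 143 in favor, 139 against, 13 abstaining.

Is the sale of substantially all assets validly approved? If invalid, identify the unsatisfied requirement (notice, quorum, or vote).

Valid — all requirements satisfied.

Notice: 22 days given; 21 required. Satisfied.
Quorum: 25% of 1,180 = 295; 295 present. Satisfied.
Vote: requires a majority of the votes cast (295 − 13 abstaining = 282); a majority of 282 is 142, so 142 needed; 143 in favor. Satisfied.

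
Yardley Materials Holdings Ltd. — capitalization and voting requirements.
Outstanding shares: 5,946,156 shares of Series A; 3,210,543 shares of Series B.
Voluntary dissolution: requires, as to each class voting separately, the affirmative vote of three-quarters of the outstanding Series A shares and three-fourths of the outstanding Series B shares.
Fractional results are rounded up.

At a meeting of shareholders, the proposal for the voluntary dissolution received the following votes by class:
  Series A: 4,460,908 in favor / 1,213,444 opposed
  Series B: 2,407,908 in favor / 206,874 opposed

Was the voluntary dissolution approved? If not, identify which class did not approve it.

Series A: 3/4 of 5946156 = 4459617; 4,459,617 required, 4,460,908 in favor — approved.
Series B: 3/4 of 3210543 = 2407907.25, rounded up to 2407908; 2,407,908 required, 2,407,908 in favor — approved.

Approved — every class gave the required vote.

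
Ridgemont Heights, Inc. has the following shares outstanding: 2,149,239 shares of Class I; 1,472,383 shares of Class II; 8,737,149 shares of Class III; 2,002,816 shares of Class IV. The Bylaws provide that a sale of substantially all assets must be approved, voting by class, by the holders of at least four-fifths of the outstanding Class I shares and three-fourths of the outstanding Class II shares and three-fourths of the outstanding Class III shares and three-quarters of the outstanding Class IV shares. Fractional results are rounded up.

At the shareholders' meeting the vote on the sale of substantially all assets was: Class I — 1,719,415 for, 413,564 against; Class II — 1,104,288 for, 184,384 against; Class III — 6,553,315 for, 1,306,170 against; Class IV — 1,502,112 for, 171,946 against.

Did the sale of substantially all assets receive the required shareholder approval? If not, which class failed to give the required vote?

Class I: 4/5 of 2149239 = 1719391.20, rounded up to 1719392; 1,719,392 required, 1,719,415 in favor — approved.
Class II: 3/4 of 1472383 = 1104287.25, rounded up to 1104288; 1,104,288 required, 1,104,288 in favor — approved.
Class III: 3/4 of 8737149 = 6552861.75, rounded up to 6552862; 6,552,862 required, 6,553,315 in favor — approved.
Class IV: 3/4 of 2002816 = 1502112; 1,502,112 required, 1,502,112 in favor — approved.

Approved — every class gave the required vote.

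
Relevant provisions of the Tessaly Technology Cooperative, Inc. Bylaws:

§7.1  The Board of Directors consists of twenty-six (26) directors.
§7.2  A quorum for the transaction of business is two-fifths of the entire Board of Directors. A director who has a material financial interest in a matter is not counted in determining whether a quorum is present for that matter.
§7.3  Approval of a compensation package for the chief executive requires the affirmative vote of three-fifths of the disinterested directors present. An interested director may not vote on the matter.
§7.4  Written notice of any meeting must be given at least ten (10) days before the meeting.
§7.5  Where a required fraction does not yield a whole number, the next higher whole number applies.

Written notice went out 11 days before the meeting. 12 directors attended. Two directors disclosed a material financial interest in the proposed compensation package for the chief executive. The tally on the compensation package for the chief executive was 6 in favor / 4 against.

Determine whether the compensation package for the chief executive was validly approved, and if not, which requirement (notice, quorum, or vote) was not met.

Invalid — quorum requirement not satisfied.

Notice: 11 days given; 10 required (11 ≥ 10). Satisfied.
Quorum: 12 present, but the 2 interested directors do not count, leaving 10. Quorum is 11. Not satisfied.
Vote: the compensation package for the chief executive requires three-fifths of the disinterested directors present (12 − 2 = 10). 3/5 of 10 = 6, so 6 affirmative votes are needed; 6 voted in favor. Satisfied. (Moot — without a quorum no business can be validly transacted.)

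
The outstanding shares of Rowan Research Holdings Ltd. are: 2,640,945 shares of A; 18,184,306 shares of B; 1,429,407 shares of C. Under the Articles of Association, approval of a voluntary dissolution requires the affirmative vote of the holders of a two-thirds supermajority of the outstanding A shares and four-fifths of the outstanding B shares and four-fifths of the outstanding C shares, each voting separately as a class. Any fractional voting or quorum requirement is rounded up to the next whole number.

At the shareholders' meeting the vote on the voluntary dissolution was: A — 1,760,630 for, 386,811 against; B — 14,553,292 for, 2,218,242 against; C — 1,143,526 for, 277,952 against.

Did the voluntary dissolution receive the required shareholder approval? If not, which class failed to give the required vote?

Approved — every class gave the required vote.

A: 2/3 of 2640945 = 1760630; 1,760,630 required, 1,760,630 in favor — approved.
B: 4/5 of 18184306 = 14547444.80, rounded up to 14547445; 14,547,445 required, 14,553,292 in favor — approved.
C: 4/5 of 1429407 = 1143525.60, rounded up to 1143526; 1,143,526 required, 1,143,526 in favor — approved.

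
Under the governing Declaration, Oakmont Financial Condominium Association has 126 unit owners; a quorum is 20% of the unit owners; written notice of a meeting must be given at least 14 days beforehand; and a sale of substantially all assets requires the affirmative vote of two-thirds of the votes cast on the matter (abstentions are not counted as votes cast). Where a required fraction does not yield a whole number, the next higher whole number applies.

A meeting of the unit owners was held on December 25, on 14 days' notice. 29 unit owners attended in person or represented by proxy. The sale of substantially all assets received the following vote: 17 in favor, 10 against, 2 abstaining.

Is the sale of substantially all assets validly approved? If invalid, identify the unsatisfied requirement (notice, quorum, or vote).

Invalid — vote requirement not satisfied.

Notice: 14 days given; 14 required. Satisfied.
Quorum: 20% of 126 = 25.20, rounded up to 26; 29 present. Satisfied.
Vote: requires two-thirds of the votes cast (29 − 2 abstaining = 27); 2/3 of 27 = 18, so 18 needed; 17 in favor. Not satisfied.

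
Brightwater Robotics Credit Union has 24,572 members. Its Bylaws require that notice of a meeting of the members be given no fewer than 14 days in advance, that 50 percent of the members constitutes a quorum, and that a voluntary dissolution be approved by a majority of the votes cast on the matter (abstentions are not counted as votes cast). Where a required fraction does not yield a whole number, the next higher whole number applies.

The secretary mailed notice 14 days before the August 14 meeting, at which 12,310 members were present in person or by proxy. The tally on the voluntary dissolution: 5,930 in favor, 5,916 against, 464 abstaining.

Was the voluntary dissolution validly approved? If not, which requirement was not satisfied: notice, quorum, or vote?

Valid — all requirements satisfied.

Notice: 14 days given; 14 required. Satisfied.
Quorum: 50% of 24,572 = 12,286; 12,310 present. Satisfied.
Vote: requires a majority of the votes cast (12,310 − 464 abstaining = 11,846); a majority of 11846 is 5924, so 5,924 needed; 5,930 in favor. Satisfied.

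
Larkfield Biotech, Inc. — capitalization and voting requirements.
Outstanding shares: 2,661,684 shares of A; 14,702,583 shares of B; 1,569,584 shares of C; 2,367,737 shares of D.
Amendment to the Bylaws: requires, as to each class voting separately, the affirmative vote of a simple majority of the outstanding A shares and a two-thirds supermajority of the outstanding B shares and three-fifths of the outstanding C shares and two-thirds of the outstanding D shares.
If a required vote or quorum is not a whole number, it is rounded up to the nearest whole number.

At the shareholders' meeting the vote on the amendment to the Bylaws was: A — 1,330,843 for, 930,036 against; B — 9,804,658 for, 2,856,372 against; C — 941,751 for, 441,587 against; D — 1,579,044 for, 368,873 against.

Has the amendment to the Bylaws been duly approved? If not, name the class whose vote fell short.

A: a majority of 2661684 is 1330843; 1,330,843 required, 1,330,843 in favor — approved.
B: 2/3 of 14702583 = 9801722; 9,801,722 required, 9,804,658 in favor — approved.
C: 3/5 of 1569584 = 941750.40, rounded up to 941751; 941,751 required, 941,751 in favor — approved.
D: 2/3 of 2367737 = 1578491.33, rounded up to 1578492; 1,578,492 required, 1,579,044 in favor — approved.

Approved — every class gave the required vote.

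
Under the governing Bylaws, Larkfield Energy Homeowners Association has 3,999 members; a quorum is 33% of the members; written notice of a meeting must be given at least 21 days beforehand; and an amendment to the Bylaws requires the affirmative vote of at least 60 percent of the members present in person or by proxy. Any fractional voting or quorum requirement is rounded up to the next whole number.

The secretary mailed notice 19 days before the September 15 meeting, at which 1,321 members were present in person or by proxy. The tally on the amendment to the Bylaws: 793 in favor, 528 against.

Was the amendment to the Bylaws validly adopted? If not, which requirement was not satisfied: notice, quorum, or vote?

Notice: 19 days given; 21 required. Not satisfied.
Quorum: 33% of 3,999 = 1,319.67, rounded up to 1,320; 1,321 present. Satisfied.
Vote: requires three-fifths of those present (1,321); 3/5 of 1321 = 792.60, rounded up to 793, so 793 needed; 793 in favor. Satisfied.

Invalid — notice requirement not satisfied.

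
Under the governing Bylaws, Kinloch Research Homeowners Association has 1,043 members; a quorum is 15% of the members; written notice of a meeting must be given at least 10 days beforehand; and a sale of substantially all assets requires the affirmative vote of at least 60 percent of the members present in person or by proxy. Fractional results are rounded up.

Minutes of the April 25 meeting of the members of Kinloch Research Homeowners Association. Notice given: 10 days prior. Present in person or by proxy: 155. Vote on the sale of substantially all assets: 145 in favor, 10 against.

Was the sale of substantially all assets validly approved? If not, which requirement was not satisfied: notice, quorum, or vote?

Notice: 10 days given; 10 required. Satisfied.
Quorum: 15% of 1,043 = 156.45, rounded up to 157; 155 present. Not satisfied.
Vote: requires three-fifths of those present (155); 3/5 of 155 = 93, so 93 needed; 145 in favor. Satisfied.

Invalid — quorum requirement not satisfied.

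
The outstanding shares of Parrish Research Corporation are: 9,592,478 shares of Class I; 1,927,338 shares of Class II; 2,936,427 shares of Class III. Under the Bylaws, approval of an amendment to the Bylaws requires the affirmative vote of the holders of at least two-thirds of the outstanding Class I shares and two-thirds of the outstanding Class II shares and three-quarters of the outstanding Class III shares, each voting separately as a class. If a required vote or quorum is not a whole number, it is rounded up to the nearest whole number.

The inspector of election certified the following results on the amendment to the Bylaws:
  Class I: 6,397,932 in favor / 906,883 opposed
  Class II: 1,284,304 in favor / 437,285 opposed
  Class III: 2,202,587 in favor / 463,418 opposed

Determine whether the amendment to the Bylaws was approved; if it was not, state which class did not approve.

Class I: 2/3 of 9592478 = 6394985.33, rounded up to 6394986; 6,394,986 required, 6,397,932 in favor — approved.
Class II: 2/3 of 1927338 = 1284892; 1,284,892 required, 1,284,304 in favor — not approved.
Class III: 3/4 of 2936427 = 2202320.25, rounded up to 2202321; 2,202,321 required, 2,202,587 in favor — approved.

Not approved — the Class II shares did not give the required vote.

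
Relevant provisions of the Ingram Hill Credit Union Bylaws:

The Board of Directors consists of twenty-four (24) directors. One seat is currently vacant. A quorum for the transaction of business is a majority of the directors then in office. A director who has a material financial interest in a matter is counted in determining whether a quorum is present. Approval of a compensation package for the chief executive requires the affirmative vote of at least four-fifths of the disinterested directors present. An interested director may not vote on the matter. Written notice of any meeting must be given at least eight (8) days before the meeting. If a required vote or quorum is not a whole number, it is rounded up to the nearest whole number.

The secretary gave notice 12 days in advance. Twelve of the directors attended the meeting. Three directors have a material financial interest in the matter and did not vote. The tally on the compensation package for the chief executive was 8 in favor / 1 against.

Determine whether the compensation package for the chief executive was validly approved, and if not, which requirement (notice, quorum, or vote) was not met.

Notice: 12 days given; 8 required (12 ≥ 8). Satisfied.
Quorum: 12 present (interested directors count toward quorum); quorum is 12. Satisfied.
Vote: the compensation package for the chief executive requires four-fifths of the disinterested directors present (12 − 3 = 9). 4/5 of 9 = 7.20, rounded up to 8, so 8 affirmative votes are needed; 8 voted in favor. Satisfied.

Valid — all requirements satisfied.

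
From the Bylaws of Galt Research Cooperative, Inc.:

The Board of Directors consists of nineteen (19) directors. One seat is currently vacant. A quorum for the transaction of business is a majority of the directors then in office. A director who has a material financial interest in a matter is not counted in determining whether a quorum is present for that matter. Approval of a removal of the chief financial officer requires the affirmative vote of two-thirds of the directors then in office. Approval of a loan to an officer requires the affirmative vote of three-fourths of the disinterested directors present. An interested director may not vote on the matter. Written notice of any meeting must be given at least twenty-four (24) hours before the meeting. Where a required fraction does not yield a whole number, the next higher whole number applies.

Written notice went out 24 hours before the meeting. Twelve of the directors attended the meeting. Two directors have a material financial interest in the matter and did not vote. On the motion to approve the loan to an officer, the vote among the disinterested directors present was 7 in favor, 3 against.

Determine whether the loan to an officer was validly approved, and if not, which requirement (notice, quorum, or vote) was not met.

Notice: 24 hours given; 24 required (24 ≥ 24). Satisfied.
Quorum: 12 present, but the 2 interested directors do not count, leaving 10. Quorum is 10. Satisfied.
Vote: the loan to an officer requires three-fourths of the disinterested directors present (12 − 2 = 10). 3/4 of 10 = 7.50, rounded up to 8, so 8 affirmative votes are needed; 7 voted in favor. Not satisfied.

Invalid — vote requirement not satisfied.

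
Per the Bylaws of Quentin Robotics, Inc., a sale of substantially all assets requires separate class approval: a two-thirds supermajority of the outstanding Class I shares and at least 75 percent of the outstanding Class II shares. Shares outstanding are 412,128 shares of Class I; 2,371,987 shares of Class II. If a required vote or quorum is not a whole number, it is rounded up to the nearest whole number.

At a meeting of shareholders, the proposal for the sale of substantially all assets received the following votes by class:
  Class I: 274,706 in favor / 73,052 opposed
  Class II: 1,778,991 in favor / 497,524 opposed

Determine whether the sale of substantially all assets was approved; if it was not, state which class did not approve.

Class I: 2/3 of 412128 = 274752; 274,752 required, 274,706 in favor — not approved.
Class II: 3/4 of 2371987 = 1778990.25, rounded up to 1778991; 1,778,991 required, 1,778,991 in favor — approved.

Not approved — the Class I shares did not give the required vote.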